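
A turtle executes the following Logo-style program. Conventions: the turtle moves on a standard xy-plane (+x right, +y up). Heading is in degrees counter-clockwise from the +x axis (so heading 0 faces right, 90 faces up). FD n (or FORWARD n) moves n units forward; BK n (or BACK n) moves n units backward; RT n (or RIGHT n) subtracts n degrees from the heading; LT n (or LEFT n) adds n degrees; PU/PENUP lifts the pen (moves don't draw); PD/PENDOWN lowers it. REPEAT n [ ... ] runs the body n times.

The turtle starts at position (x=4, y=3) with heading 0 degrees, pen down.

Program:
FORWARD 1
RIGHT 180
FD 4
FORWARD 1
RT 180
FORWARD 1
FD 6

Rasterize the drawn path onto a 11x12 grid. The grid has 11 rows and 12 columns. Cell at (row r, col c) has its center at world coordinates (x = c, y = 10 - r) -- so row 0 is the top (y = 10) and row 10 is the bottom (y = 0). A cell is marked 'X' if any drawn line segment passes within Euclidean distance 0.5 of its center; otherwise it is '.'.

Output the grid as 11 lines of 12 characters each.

Segment 0: (4,3) -> (5,3)
Segment 1: (5,3) -> (1,3)
Segment 2: (1,3) -> (0,3)
Segment 3: (0,3) -> (1,3)
Segment 4: (1,3) -> (7,3)

Answer: ............
............
............
............
............
............
............
XXXXXXXX....
............
............
............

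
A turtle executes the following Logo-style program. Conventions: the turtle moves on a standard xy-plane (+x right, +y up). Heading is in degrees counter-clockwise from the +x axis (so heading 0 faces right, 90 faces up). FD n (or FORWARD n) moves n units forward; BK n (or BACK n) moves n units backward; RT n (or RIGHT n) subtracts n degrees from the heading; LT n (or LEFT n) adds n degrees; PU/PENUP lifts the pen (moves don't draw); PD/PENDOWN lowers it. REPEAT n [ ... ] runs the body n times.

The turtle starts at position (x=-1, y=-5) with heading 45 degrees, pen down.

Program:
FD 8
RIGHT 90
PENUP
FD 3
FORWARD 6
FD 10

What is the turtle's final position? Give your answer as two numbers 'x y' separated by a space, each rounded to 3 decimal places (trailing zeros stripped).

Answer: 18.092 -12.778

Derivation:
Executing turtle program step by step:
Start: pos=(-1,-5), heading=45, pen down
FD 8: (-1,-5) -> (4.657,0.657) [heading=45, draw]
RT 90: heading 45 -> 315
PU: pen up
FD 3: (4.657,0.657) -> (6.778,-1.464) [heading=315, move]
FD 6: (6.778,-1.464) -> (11.021,-5.707) [heading=315, move]
FD 10: (11.021,-5.707) -> (18.092,-12.778) [heading=315, move]
Final: pos=(18.092,-12.778), heading=315, 1 segment(s) drawn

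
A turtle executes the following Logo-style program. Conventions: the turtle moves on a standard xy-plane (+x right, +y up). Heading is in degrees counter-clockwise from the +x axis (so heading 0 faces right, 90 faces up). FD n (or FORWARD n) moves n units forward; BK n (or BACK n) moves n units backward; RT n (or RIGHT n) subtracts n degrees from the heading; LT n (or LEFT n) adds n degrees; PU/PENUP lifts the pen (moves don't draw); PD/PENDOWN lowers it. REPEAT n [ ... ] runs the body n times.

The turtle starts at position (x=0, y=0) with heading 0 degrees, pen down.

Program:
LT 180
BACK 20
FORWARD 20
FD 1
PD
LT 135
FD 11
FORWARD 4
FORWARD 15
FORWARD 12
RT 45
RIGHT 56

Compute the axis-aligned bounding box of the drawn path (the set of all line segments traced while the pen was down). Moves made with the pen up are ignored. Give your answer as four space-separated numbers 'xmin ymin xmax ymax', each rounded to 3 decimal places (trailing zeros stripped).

Executing turtle program step by step:
Start: pos=(0,0), heading=0, pen down
LT 180: heading 0 -> 180
BK 20: (0,0) -> (20,0) [heading=180, draw]
FD 20: (20,0) -> (0,0) [heading=180, draw]
FD 1: (0,0) -> (-1,0) [heading=180, draw]
PD: pen down
LT 135: heading 180 -> 315
FD 11: (-1,0) -> (6.778,-7.778) [heading=315, draw]
FD 4: (6.778,-7.778) -> (9.607,-10.607) [heading=315, draw]
FD 15: (9.607,-10.607) -> (20.213,-21.213) [heading=315, draw]
FD 12: (20.213,-21.213) -> (28.698,-29.698) [heading=315, draw]
RT 45: heading 315 -> 270
RT 56: heading 270 -> 214
Final: pos=(28.698,-29.698), heading=214, 7 segment(s) drawn

Segment endpoints: x in {-1, 0, 6.778, 9.607, 20, 20.213, 28.698}, y in {-29.698, -21.213, -10.607, -7.778, 0, 0, 0}
xmin=-1, ymin=-29.698, xmax=28.698, ymax=0

Answer: -1 -29.698 28.698 0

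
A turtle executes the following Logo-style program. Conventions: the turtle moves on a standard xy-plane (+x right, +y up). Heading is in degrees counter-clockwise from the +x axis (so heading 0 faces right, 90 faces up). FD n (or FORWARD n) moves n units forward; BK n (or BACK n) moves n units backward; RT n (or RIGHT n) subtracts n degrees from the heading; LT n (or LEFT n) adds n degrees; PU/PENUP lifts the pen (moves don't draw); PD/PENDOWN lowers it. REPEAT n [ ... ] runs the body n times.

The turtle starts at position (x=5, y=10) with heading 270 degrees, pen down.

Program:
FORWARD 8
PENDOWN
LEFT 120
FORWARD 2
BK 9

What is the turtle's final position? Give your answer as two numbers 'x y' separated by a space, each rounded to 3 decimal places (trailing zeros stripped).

Executing turtle program step by step:
Start: pos=(5,10), heading=270, pen down
FD 8: (5,10) -> (5,2) [heading=270, draw]
PD: pen down
LT 120: heading 270 -> 30
FD 2: (5,2) -> (6.732,3) [heading=30, draw]
BK 9: (6.732,3) -> (-1.062,-1.5) [heading=30, draw]
Final: pos=(-1.062,-1.5), heading=30, 3 segment(s) drawn

Answer: -1.062 -1.5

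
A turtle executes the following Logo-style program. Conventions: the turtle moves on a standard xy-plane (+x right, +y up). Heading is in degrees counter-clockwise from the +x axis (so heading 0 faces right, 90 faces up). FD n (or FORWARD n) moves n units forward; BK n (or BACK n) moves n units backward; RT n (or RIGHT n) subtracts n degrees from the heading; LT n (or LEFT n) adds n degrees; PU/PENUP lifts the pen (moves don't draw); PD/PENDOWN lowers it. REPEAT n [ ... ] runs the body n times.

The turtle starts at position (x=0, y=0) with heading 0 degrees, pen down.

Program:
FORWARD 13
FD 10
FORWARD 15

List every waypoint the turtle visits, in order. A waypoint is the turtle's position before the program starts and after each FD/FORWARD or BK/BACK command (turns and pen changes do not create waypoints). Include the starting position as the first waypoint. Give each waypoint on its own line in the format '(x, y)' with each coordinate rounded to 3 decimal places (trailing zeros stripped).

Answer: (0, 0)
(13, 0)
(23, 0)
(38, 0)

Derivation:
Executing turtle program step by step:
Start: pos=(0,0), heading=0, pen down
FD 13: (0,0) -> (13,0) [heading=0, draw]
FD 10: (13,0) -> (23,0) [heading=0, draw]
FD 15: (23,0) -> (38,0) [heading=0, draw]
Final: pos=(38,0), heading=0, 3 segment(s) drawn
Waypoints (4 total):
(0, 0)
(13, 0)
(23, 0)
(38, 0)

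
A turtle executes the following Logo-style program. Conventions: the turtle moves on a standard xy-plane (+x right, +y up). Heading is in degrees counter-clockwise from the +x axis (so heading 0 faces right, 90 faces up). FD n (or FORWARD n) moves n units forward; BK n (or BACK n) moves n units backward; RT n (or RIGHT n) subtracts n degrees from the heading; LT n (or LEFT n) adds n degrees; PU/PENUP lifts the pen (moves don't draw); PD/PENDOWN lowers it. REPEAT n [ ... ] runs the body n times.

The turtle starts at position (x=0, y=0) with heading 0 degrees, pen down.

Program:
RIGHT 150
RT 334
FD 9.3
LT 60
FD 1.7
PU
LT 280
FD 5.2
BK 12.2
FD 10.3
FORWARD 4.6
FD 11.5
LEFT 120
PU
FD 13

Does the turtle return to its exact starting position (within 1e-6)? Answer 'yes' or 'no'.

Answer: no

Derivation:
Executing turtle program step by step:
Start: pos=(0,0), heading=0, pen down
RT 150: heading 0 -> 210
RT 334: heading 210 -> 236
FD 9.3: (0,0) -> (-5.2,-7.71) [heading=236, draw]
LT 60: heading 236 -> 296
FD 1.7: (-5.2,-7.71) -> (-4.455,-9.238) [heading=296, draw]
PU: pen up
LT 280: heading 296 -> 216
FD 5.2: (-4.455,-9.238) -> (-8.662,-12.294) [heading=216, move]
BK 12.2: (-8.662,-12.294) -> (1.208,-5.124) [heading=216, move]
FD 10.3: (1.208,-5.124) -> (-7.125,-11.178) [heading=216, move]
FD 4.6: (-7.125,-11.178) -> (-10.846,-13.882) [heading=216, move]
FD 11.5: (-10.846,-13.882) -> (-20.15,-20.641) [heading=216, move]
LT 120: heading 216 -> 336
PU: pen up
FD 13: (-20.15,-20.641) -> (-8.274,-25.929) [heading=336, move]
Final: pos=(-8.274,-25.929), heading=336, 2 segment(s) drawn

Start position: (0, 0)
Final position: (-8.274, -25.929)
Distance = 27.217; >= 1e-6 -> NOT closed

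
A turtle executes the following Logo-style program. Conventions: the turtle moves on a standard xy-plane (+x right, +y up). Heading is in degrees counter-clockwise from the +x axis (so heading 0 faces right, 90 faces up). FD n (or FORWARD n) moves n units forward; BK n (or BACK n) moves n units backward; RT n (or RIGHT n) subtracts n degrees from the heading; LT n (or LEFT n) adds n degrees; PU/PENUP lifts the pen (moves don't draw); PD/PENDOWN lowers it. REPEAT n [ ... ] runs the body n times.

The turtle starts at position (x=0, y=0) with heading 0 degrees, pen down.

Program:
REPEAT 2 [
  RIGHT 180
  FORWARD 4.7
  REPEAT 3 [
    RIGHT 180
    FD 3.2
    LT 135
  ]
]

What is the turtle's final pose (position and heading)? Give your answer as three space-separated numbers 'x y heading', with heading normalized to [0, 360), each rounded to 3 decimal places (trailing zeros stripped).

Executing turtle program step by step:
Start: pos=(0,0), heading=0, pen down
REPEAT 2 [
  -- iteration 1/2 --
  RT 180: heading 0 -> 180
  FD 4.7: (0,0) -> (-4.7,0) [heading=180, draw]
  REPEAT 3 [
    -- iteration 1/3 --
    RT 180: heading 180 -> 0
    FD 3.2: (-4.7,0) -> (-1.5,0) [heading=0, draw]
    LT 135: heading 0 -> 135
    -- iteration 2/3 --
    RT 180: heading 135 -> 315
    FD 3.2: (-1.5,0) -> (0.763,-2.263) [heading=315, draw]
    LT 135: heading 315 -> 90
    -- iteration 3/3 --
    RT 180: heading 90 -> 270
    FD 3.2: (0.763,-2.263) -> (0.763,-5.463) [heading=270, draw]
    LT 135: heading 270 -> 45
  ]
  -- iteration 2/2 --
  RT 180: heading 45 -> 225
  FD 4.7: (0.763,-5.463) -> (-2.561,-8.786) [heading=225, draw]
  REPEAT 3 [
    -- iteration 1/3 --
    RT 180: heading 225 -> 45
    FD 3.2: (-2.561,-8.786) -> (-0.298,-6.523) [heading=45, draw]
    LT 135: heading 45 -> 180
    -- iteration 2/3 --
    RT 180: heading 180 -> 0
    FD 3.2: (-0.298,-6.523) -> (2.902,-6.523) [heading=0, draw]
    LT 135: heading 0 -> 135
    -- iteration 3/3 --
    RT 180: heading 135 -> 315
    FD 3.2: (2.902,-6.523) -> (5.165,-8.786) [heading=315, draw]
    LT 135: heading 315 -> 90
  ]
]
Final: pos=(5.165,-8.786), heading=90, 8 segment(s) drawn

Answer: 5.165 -8.786 90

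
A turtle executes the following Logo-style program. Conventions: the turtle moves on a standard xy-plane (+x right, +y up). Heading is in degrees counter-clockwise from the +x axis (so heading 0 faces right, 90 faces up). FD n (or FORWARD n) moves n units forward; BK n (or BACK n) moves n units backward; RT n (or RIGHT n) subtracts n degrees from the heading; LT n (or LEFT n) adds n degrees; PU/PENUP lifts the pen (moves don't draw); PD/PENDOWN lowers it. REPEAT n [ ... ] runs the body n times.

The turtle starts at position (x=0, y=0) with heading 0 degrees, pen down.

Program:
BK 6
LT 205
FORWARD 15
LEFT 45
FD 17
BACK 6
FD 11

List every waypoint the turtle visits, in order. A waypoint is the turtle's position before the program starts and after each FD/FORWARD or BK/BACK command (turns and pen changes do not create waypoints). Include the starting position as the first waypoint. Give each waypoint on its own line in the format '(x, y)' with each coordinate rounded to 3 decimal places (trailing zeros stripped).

Answer: (0, 0)
(-6, 0)
(-19.595, -6.339)
(-25.409, -22.314)
(-23.357, -16.676)
(-27.119, -27.013)

Derivation:
Executing turtle program step by step:
Start: pos=(0,0), heading=0, pen down
BK 6: (0,0) -> (-6,0) [heading=0, draw]
LT 205: heading 0 -> 205
FD 15: (-6,0) -> (-19.595,-6.339) [heading=205, draw]
LT 45: heading 205 -> 250
FD 17: (-19.595,-6.339) -> (-25.409,-22.314) [heading=250, draw]
BK 6: (-25.409,-22.314) -> (-23.357,-16.676) [heading=250, draw]
FD 11: (-23.357,-16.676) -> (-27.119,-27.013) [heading=250, draw]
Final: pos=(-27.119,-27.013), heading=250, 5 segment(s) drawn
Waypoints (6 total):
(0, 0)
(-6, 0)
(-19.595, -6.339)
(-25.409, -22.314)
(-23.357, -16.676)
(-27.119, -27.013)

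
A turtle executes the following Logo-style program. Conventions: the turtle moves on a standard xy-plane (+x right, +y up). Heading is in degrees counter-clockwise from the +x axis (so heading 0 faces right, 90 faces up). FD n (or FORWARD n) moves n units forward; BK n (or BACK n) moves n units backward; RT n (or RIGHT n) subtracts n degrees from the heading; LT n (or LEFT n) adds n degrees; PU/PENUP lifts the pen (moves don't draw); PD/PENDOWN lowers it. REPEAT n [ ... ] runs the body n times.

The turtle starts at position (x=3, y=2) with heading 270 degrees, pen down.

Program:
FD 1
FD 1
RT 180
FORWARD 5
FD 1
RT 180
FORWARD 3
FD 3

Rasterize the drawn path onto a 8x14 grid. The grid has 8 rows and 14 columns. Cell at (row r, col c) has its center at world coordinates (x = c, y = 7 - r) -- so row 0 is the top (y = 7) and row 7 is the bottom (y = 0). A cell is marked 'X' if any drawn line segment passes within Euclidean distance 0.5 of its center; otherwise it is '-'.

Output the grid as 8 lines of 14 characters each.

Segment 0: (3,2) -> (3,1)
Segment 1: (3,1) -> (3,0)
Segment 2: (3,0) -> (3,5)
Segment 3: (3,5) -> (3,6)
Segment 4: (3,6) -> (3,3)
Segment 5: (3,3) -> (3,0)

Answer: --------------
---X----------
---X----------
---X----------
---X----------
---X----------
---X----------
---X----------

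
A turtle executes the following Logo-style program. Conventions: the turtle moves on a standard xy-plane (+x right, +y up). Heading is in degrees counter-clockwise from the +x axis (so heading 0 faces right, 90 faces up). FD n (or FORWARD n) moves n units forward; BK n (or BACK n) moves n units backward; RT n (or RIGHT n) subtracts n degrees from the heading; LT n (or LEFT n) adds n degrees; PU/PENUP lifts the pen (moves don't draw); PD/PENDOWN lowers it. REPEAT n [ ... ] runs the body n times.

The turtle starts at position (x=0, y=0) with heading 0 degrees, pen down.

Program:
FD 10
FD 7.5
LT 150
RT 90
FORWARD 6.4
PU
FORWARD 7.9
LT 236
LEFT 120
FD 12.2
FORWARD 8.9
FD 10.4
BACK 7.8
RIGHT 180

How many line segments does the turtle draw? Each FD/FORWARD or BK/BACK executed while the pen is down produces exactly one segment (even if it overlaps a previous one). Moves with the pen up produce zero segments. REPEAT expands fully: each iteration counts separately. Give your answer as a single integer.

Executing turtle program step by step:
Start: pos=(0,0), heading=0, pen down
FD 10: (0,0) -> (10,0) [heading=0, draw]
FD 7.5: (10,0) -> (17.5,0) [heading=0, draw]
LT 150: heading 0 -> 150
RT 90: heading 150 -> 60
FD 6.4: (17.5,0) -> (20.7,5.543) [heading=60, draw]
PU: pen up
FD 7.9: (20.7,5.543) -> (24.65,12.384) [heading=60, move]
LT 236: heading 60 -> 296
LT 120: heading 296 -> 56
FD 12.2: (24.65,12.384) -> (31.472,22.498) [heading=56, move]
FD 8.9: (31.472,22.498) -> (36.449,29.877) [heading=56, move]
FD 10.4: (36.449,29.877) -> (42.265,38.499) [heading=56, move]
BK 7.8: (42.265,38.499) -> (37.903,32.032) [heading=56, move]
RT 180: heading 56 -> 236
Final: pos=(37.903,32.032), heading=236, 3 segment(s) drawn
Segments drawn: 3

Answer: 3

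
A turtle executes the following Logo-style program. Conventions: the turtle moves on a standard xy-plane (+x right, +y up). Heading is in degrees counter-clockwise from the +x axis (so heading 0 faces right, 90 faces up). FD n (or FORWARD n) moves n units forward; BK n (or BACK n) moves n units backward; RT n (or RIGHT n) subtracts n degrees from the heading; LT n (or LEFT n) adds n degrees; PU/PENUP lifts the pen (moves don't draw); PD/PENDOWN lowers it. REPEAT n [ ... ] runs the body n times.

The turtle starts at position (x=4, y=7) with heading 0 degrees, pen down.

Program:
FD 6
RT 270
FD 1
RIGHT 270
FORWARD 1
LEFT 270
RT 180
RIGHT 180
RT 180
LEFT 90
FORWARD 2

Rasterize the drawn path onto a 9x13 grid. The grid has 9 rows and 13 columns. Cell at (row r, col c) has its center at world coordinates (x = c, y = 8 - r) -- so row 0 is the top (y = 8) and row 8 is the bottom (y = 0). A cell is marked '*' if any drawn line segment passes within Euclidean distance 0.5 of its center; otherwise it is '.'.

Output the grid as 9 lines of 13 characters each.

Answer: .........***.
....*******..
.............
.............
.............
.............
.............
.............
.............

Derivation:
Segment 0: (4,7) -> (10,7)
Segment 1: (10,7) -> (10,8)
Segment 2: (10,8) -> (9,8)
Segment 3: (9,8) -> (11,8)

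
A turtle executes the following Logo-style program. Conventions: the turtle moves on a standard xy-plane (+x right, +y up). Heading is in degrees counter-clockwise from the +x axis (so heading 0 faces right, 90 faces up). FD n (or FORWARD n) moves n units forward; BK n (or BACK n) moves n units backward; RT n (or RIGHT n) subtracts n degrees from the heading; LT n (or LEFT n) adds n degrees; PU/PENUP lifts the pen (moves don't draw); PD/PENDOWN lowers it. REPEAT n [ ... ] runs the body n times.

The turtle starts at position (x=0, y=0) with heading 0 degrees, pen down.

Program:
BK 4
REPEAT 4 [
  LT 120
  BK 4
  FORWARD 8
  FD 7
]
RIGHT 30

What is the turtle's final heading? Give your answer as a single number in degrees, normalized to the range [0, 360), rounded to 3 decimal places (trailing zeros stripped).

Executing turtle program step by step:
Start: pos=(0,0), heading=0, pen down
BK 4: (0,0) -> (-4,0) [heading=0, draw]
REPEAT 4 [
  -- iteration 1/4 --
  LT 120: heading 0 -> 120
  BK 4: (-4,0) -> (-2,-3.464) [heading=120, draw]
  FD 8: (-2,-3.464) -> (-6,3.464) [heading=120, draw]
  FD 7: (-6,3.464) -> (-9.5,9.526) [heading=120, draw]
  -- iteration 2/4 --
  LT 120: heading 120 -> 240
  BK 4: (-9.5,9.526) -> (-7.5,12.99) [heading=240, draw]
  FD 8: (-7.5,12.99) -> (-11.5,6.062) [heading=240, draw]
  FD 7: (-11.5,6.062) -> (-15,0) [heading=240, draw]
  -- iteration 3/4 --
  LT 120: heading 240 -> 0
  BK 4: (-15,0) -> (-19,0) [heading=0, draw]
  FD 8: (-19,0) -> (-11,0) [heading=0, draw]
  FD 7: (-11,0) -> (-4,0) [heading=0, draw]
  -- iteration 4/4 --
  LT 120: heading 0 -> 120
  BK 4: (-4,0) -> (-2,-3.464) [heading=120, draw]
  FD 8: (-2,-3.464) -> (-6,3.464) [heading=120, draw]
  FD 7: (-6,3.464) -> (-9.5,9.526) [heading=120, draw]
]
RT 30: heading 120 -> 90
Final: pos=(-9.5,9.526), heading=90, 13 segment(s) drawn

Answer: 90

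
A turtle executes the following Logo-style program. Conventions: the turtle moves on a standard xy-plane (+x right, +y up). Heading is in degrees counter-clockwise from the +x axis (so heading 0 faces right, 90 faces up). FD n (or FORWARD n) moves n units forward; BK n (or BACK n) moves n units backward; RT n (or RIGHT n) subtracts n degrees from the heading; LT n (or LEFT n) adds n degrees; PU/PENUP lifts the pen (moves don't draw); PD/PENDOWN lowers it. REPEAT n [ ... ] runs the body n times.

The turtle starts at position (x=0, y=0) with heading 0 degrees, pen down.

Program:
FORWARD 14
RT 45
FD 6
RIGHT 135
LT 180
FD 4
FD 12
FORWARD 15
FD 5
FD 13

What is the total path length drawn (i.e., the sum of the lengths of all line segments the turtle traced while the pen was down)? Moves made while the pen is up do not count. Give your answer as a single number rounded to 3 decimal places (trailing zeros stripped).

Executing turtle program step by step:
Start: pos=(0,0), heading=0, pen down
FD 14: (0,0) -> (14,0) [heading=0, draw]
RT 45: heading 0 -> 315
FD 6: (14,0) -> (18.243,-4.243) [heading=315, draw]
RT 135: heading 315 -> 180
LT 180: heading 180 -> 0
FD 4: (18.243,-4.243) -> (22.243,-4.243) [heading=0, draw]
FD 12: (22.243,-4.243) -> (34.243,-4.243) [heading=0, draw]
FD 15: (34.243,-4.243) -> (49.243,-4.243) [heading=0, draw]
FD 5: (49.243,-4.243) -> (54.243,-4.243) [heading=0, draw]
FD 13: (54.243,-4.243) -> (67.243,-4.243) [heading=0, draw]
Final: pos=(67.243,-4.243), heading=0, 7 segment(s) drawn

Segment lengths:
  seg 1: (0,0) -> (14,0), length = 14
  seg 2: (14,0) -> (18.243,-4.243), length = 6
  seg 3: (18.243,-4.243) -> (22.243,-4.243), length = 4
  seg 4: (22.243,-4.243) -> (34.243,-4.243), length = 12
  seg 5: (34.243,-4.243) -> (49.243,-4.243), length = 15
  seg 6: (49.243,-4.243) -> (54.243,-4.243), length = 5
  seg 7: (54.243,-4.243) -> (67.243,-4.243), length = 13
Total = 69

Answer: 69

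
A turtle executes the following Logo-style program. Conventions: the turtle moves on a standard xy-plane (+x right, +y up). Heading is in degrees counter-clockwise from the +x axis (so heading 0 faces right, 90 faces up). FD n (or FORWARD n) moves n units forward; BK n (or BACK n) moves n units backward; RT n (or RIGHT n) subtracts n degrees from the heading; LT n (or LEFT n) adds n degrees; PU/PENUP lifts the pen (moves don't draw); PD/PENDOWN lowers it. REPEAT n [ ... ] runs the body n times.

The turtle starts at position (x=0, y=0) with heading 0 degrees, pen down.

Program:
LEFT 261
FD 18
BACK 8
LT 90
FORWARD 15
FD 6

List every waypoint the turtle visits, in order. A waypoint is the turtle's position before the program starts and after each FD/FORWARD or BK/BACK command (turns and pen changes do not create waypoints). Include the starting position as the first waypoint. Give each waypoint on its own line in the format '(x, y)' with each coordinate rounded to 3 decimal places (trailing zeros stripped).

Executing turtle program step by step:
Start: pos=(0,0), heading=0, pen down
LT 261: heading 0 -> 261
FD 18: (0,0) -> (-2.816,-17.778) [heading=261, draw]
BK 8: (-2.816,-17.778) -> (-1.564,-9.877) [heading=261, draw]
LT 90: heading 261 -> 351
FD 15: (-1.564,-9.877) -> (13.251,-12.223) [heading=351, draw]
FD 6: (13.251,-12.223) -> (19.177,-13.162) [heading=351, draw]
Final: pos=(19.177,-13.162), heading=351, 4 segment(s) drawn
Waypoints (5 total):
(0, 0)
(-2.816, -17.778)
(-1.564, -9.877)
(13.251, -12.223)
(19.177, -13.162)

Answer: (0, 0)
(-2.816, -17.778)
(-1.564, -9.877)
(13.251, -12.223)
(19.177, -13.162)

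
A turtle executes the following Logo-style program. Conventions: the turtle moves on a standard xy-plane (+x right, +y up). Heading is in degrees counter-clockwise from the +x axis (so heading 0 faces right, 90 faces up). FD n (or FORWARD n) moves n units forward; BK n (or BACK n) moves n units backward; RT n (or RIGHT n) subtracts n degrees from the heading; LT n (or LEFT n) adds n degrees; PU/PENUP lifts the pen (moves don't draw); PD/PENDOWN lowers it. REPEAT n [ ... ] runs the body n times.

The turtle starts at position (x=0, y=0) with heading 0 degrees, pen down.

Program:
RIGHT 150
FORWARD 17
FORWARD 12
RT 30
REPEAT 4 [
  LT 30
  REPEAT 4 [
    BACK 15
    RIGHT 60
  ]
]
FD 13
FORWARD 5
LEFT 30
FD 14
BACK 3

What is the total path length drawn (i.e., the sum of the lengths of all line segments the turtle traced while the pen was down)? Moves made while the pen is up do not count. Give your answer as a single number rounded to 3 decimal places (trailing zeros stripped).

Answer: 304

Derivation:
Executing turtle program step by step:
Start: pos=(0,0), heading=0, pen down
RT 150: heading 0 -> 210
FD 17: (0,0) -> (-14.722,-8.5) [heading=210, draw]
FD 12: (-14.722,-8.5) -> (-25.115,-14.5) [heading=210, draw]
RT 30: heading 210 -> 180
REPEAT 4 [
  -- iteration 1/4 --
  LT 30: heading 180 -> 210
  REPEAT 4 [
    -- iteration 1/4 --
    BK 15: (-25.115,-14.5) -> (-12.124,-7) [heading=210, draw]
    RT 60: heading 210 -> 150
    -- iteration 2/4 --
    BK 15: (-12.124,-7) -> (0.866,-14.5) [heading=150, draw]
    RT 60: heading 150 -> 90
    -- iteration 3/4 --
    BK 15: (0.866,-14.5) -> (0.866,-29.5) [heading=90, draw]
    RT 60: heading 90 -> 30
    -- iteration 4/4 --
    BK 15: (0.866,-29.5) -> (-12.124,-37) [heading=30, draw]
    RT 60: heading 30 -> 330
  ]
  -- iteration 2/4 --
  LT 30: heading 330 -> 0
  REPEAT 4 [
    -- iteration 1/4 --
    BK 15: (-12.124,-37) -> (-27.124,-37) [heading=0, draw]
    RT 60: heading 0 -> 300
    -- iteration 2/4 --
    BK 15: (-27.124,-37) -> (-34.624,-24.01) [heading=300, draw]
    RT 60: heading 300 -> 240
    -- iteration 3/4 --
    BK 15: (-34.624,-24.01) -> (-27.124,-11.019) [heading=240, draw]
    RT 60: heading 240 -> 180
    -- iteration 4/4 --
    BK 15: (-27.124,-11.019) -> (-12.124,-11.019) [heading=180, draw]
    RT 60: heading 180 -> 120
  ]
  -- iteration 3/4 --
  LT 30: heading 120 -> 150
  REPEAT 4 [
    -- iteration 1/4 --
    BK 15: (-12.124,-11.019) -> (0.866,-18.519) [heading=150, draw]
    RT 60: heading 150 -> 90
    -- iteration 2/4 --
    BK 15: (0.866,-18.519) -> (0.866,-33.519) [heading=90, draw]
    RT 60: heading 90 -> 30
    -- iteration 3/4 --
    BK 15: (0.866,-33.519) -> (-12.124,-41.019) [heading=30, draw]
    RT 60: heading 30 -> 330
    -- iteration 4/4 --
    BK 15: (-12.124,-41.019) -> (-25.115,-33.519) [heading=330, draw]
    RT 60: heading 330 -> 270
  ]
  -- iteration 4/4 --
  LT 30: heading 270 -> 300
  REPEAT 4 [
    -- iteration 1/4 --
    BK 15: (-25.115,-33.519) -> (-32.615,-20.529) [heading=300, draw]
    RT 60: heading 300 -> 240
    -- iteration 2/4 --
    BK 15: (-32.615,-20.529) -> (-25.115,-7.538) [heading=240, draw]
    RT 60: heading 240 -> 180
    -- iteration 3/4 --
    BK 15: (-25.115,-7.538) -> (-10.115,-7.538) [heading=180, draw]
    RT 60: heading 180 -> 120
    -- iteration 4/4 --
    BK 15: (-10.115,-7.538) -> (-2.615,-20.529) [heading=120, draw]
    RT 60: heading 120 -> 60
  ]
]
FD 13: (-2.615,-20.529) -> (3.885,-9.271) [heading=60, draw]
FD 5: (3.885,-9.271) -> (6.385,-4.94) [heading=60, draw]
LT 30: heading 60 -> 90
FD 14: (6.385,-4.94) -> (6.385,9.06) [heading=90, draw]
BK 3: (6.385,9.06) -> (6.385,6.06) [heading=90, draw]
Final: pos=(6.385,6.06), heading=90, 22 segment(s) drawn

Segment lengths:
  seg 1: (0,0) -> (-14.722,-8.5), length = 17
  seg 2: (-14.722,-8.5) -> (-25.115,-14.5), length = 12
  seg 3: (-25.115,-14.5) -> (-12.124,-7), length = 15
  seg 4: (-12.124,-7) -> (0.866,-14.5), length = 15
  seg 5: (0.866,-14.5) -> (0.866,-29.5), length = 15
  seg 6: (0.866,-29.5) -> (-12.124,-37), length = 15
  seg 7: (-12.124,-37) -> (-27.124,-37), length = 15
  seg 8: (-27.124,-37) -> (-34.624,-24.01), length = 15
  seg 9: (-34.624,-24.01) -> (-27.124,-11.019), length = 15
  seg 10: (-27.124,-11.019) -> (-12.124,-11.019), length = 15
  seg 11: (-12.124,-11.019) -> (0.866,-18.519), length = 15
  seg 12: (0.866,-18.519) -> (0.866,-33.519), length = 15
  seg 13: (0.866,-33.519) -> (-12.124,-41.019), length = 15
  seg 14: (-12.124,-41.019) -> (-25.115,-33.519), length = 15
  seg 15: (-25.115,-33.519) -> (-32.615,-20.529), length = 15
  seg 16: (-32.615,-20.529) -> (-25.115,-7.538), length = 15
  seg 17: (-25.115,-7.538) -> (-10.115,-7.538), length = 15
  seg 18: (-10.115,-7.538) -> (-2.615,-20.529), length = 15
  seg 19: (-2.615,-20.529) -> (3.885,-9.271), length = 13
  seg 20: (3.885,-9.271) -> (6.385,-4.94), length = 5
  seg 21: (6.385,-4.94) -> (6.385,9.06), length = 14
  seg 22: (6.385,9.06) -> (6.385,6.06), length = 3
Total = 304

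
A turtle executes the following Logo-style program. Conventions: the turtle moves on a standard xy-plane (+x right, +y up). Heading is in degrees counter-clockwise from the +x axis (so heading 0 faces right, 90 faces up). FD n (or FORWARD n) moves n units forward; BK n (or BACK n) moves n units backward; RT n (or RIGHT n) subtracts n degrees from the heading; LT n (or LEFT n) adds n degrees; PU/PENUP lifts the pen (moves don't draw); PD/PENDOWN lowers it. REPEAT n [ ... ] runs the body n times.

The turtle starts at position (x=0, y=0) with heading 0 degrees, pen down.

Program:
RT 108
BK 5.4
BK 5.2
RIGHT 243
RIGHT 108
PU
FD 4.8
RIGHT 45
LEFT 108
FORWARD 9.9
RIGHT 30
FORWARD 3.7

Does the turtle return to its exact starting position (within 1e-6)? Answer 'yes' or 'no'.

Answer: no

Derivation:
Executing turtle program step by step:
Start: pos=(0,0), heading=0, pen down
RT 108: heading 0 -> 252
BK 5.4: (0,0) -> (1.669,5.136) [heading=252, draw]
BK 5.2: (1.669,5.136) -> (3.276,10.081) [heading=252, draw]
RT 243: heading 252 -> 9
RT 108: heading 9 -> 261
PU: pen up
FD 4.8: (3.276,10.081) -> (2.525,5.34) [heading=261, move]
RT 45: heading 261 -> 216
LT 108: heading 216 -> 324
FD 9.9: (2.525,5.34) -> (10.534,-0.479) [heading=324, move]
RT 30: heading 324 -> 294
FD 3.7: (10.534,-0.479) -> (12.039,-3.859) [heading=294, move]
Final: pos=(12.039,-3.859), heading=294, 2 segment(s) drawn

Start position: (0, 0)
Final position: (12.039, -3.859)
Distance = 12.642; >= 1e-6 -> NOT closed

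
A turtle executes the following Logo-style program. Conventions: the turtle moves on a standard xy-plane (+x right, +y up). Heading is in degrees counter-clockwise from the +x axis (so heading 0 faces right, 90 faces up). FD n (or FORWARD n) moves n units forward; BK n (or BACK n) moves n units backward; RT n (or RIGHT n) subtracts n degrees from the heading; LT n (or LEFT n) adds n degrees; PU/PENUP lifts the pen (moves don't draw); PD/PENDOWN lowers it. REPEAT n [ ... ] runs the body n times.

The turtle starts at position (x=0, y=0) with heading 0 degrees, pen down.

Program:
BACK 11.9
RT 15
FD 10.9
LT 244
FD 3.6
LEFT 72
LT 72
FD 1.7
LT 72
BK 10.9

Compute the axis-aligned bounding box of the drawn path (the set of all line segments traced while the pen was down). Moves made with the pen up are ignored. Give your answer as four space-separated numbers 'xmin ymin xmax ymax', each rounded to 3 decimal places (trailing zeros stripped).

Executing turtle program step by step:
Start: pos=(0,0), heading=0, pen down
BK 11.9: (0,0) -> (-11.9,0) [heading=0, draw]
RT 15: heading 0 -> 345
FD 10.9: (-11.9,0) -> (-1.371,-2.821) [heading=345, draw]
LT 244: heading 345 -> 229
FD 3.6: (-1.371,-2.821) -> (-3.733,-5.538) [heading=229, draw]
LT 72: heading 229 -> 301
LT 72: heading 301 -> 13
FD 1.7: (-3.733,-5.538) -> (-2.077,-5.156) [heading=13, draw]
LT 72: heading 13 -> 85
BK 10.9: (-2.077,-5.156) -> (-3.027,-16.014) [heading=85, draw]
Final: pos=(-3.027,-16.014), heading=85, 5 segment(s) drawn

Segment endpoints: x in {-11.9, -3.733, -3.027, -2.077, -1.371, 0}, y in {-16.014, -5.538, -5.156, -2.821, 0}
xmin=-11.9, ymin=-16.014, xmax=0, ymax=0

Answer: -11.9 -16.014 0 0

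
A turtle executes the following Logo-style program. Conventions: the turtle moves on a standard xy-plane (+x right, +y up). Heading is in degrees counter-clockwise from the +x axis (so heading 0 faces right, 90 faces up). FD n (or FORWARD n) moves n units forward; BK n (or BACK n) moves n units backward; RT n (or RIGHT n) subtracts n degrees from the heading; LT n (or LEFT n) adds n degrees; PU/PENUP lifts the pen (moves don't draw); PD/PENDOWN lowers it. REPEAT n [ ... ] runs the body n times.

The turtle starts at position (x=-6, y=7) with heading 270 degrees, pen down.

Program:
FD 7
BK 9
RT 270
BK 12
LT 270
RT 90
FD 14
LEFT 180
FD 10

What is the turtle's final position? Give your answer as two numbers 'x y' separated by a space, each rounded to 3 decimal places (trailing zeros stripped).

Executing turtle program step by step:
Start: pos=(-6,7), heading=270, pen down
FD 7: (-6,7) -> (-6,0) [heading=270, draw]
BK 9: (-6,0) -> (-6,9) [heading=270, draw]
RT 270: heading 270 -> 0
BK 12: (-6,9) -> (-18,9) [heading=0, draw]
LT 270: heading 0 -> 270
RT 90: heading 270 -> 180
FD 14: (-18,9) -> (-32,9) [heading=180, draw]
LT 180: heading 180 -> 0
FD 10: (-32,9) -> (-22,9) [heading=0, draw]
Final: pos=(-22,9), heading=0, 5 segment(s) drawn

Answer: -22 9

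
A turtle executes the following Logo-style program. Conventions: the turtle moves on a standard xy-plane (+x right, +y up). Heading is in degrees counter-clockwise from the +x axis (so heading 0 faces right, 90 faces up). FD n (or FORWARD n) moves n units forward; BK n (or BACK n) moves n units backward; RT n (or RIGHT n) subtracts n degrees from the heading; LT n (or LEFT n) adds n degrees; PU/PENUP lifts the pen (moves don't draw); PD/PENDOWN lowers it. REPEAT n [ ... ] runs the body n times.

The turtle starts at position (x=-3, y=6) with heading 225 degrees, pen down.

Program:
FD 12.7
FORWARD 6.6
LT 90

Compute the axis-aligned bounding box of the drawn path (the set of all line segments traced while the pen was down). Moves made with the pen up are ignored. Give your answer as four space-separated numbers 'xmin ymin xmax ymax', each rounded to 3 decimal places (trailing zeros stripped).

Answer: -16.647 -7.647 -3 6

Derivation:
Executing turtle program step by step:
Start: pos=(-3,6), heading=225, pen down
FD 12.7: (-3,6) -> (-11.98,-2.98) [heading=225, draw]
FD 6.6: (-11.98,-2.98) -> (-16.647,-7.647) [heading=225, draw]
LT 90: heading 225 -> 315
Final: pos=(-16.647,-7.647), heading=315, 2 segment(s) drawn

Segment endpoints: x in {-16.647, -11.98, -3}, y in {-7.647, -2.98, 6}
xmin=-16.647, ymin=-7.647, xmax=-3, ymax=6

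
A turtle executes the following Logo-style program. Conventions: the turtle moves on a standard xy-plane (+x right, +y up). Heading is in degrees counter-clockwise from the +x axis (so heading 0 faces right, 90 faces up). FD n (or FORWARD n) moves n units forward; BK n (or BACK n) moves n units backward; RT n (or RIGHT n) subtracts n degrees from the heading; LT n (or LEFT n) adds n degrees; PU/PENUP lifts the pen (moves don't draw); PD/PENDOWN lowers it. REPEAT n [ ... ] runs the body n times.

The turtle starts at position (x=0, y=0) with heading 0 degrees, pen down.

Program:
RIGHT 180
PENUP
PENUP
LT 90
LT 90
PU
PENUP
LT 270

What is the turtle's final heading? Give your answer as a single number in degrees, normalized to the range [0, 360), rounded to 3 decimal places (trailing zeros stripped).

Answer: 270

Derivation:
Executing turtle program step by step:
Start: pos=(0,0), heading=0, pen down
RT 180: heading 0 -> 180
PU: pen up
PU: pen up
LT 90: heading 180 -> 270
LT 90: heading 270 -> 0
PU: pen up
PU: pen up
LT 270: heading 0 -> 270
Final: pos=(0,0), heading=270, 0 segment(s) drawn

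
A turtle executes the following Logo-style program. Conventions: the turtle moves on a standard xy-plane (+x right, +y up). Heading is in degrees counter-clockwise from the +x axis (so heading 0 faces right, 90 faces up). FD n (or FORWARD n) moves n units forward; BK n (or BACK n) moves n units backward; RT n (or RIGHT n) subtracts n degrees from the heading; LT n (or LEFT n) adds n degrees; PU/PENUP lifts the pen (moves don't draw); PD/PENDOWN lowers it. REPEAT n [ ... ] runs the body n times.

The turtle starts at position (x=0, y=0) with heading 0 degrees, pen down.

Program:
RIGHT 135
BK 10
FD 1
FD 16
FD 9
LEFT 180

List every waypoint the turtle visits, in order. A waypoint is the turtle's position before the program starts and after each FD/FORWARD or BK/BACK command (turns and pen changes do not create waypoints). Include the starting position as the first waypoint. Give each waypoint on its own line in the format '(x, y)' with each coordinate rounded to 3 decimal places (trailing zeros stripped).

Answer: (0, 0)
(7.071, 7.071)
(6.364, 6.364)
(-4.95, -4.95)
(-11.314, -11.314)

Derivation:
Executing turtle program step by step:
Start: pos=(0,0), heading=0, pen down
RT 135: heading 0 -> 225
BK 10: (0,0) -> (7.071,7.071) [heading=225, draw]
FD 1: (7.071,7.071) -> (6.364,6.364) [heading=225, draw]
FD 16: (6.364,6.364) -> (-4.95,-4.95) [heading=225, draw]
FD 9: (-4.95,-4.95) -> (-11.314,-11.314) [heading=225, draw]
LT 180: heading 225 -> 45
Final: pos=(-11.314,-11.314), heading=45, 4 segment(s) drawn
Waypoints (5 total):
(0, 0)
(7.071, 7.071)
(6.364, 6.364)
(-4.95, -4.95)
(-11.314, -11.314)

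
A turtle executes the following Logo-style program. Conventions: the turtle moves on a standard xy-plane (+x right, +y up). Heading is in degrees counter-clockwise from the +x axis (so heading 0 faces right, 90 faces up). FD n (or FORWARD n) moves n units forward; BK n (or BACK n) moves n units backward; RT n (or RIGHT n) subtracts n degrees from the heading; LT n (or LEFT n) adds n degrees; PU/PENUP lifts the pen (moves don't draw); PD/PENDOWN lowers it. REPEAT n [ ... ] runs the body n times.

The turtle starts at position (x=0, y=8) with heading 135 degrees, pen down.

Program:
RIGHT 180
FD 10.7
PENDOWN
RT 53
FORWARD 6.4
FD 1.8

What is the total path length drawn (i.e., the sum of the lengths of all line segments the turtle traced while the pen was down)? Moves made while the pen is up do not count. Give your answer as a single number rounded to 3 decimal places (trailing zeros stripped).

Executing turtle program step by step:
Start: pos=(0,8), heading=135, pen down
RT 180: heading 135 -> 315
FD 10.7: (0,8) -> (7.566,0.434) [heading=315, draw]
PD: pen down
RT 53: heading 315 -> 262
FD 6.4: (7.566,0.434) -> (6.675,-5.904) [heading=262, draw]
FD 1.8: (6.675,-5.904) -> (6.425,-7.686) [heading=262, draw]
Final: pos=(6.425,-7.686), heading=262, 3 segment(s) drawn

Segment lengths:
  seg 1: (0,8) -> (7.566,0.434), length = 10.7
  seg 2: (7.566,0.434) -> (6.675,-5.904), length = 6.4
  seg 3: (6.675,-5.904) -> (6.425,-7.686), length = 1.8
Total = 18.9

Answer: 18.9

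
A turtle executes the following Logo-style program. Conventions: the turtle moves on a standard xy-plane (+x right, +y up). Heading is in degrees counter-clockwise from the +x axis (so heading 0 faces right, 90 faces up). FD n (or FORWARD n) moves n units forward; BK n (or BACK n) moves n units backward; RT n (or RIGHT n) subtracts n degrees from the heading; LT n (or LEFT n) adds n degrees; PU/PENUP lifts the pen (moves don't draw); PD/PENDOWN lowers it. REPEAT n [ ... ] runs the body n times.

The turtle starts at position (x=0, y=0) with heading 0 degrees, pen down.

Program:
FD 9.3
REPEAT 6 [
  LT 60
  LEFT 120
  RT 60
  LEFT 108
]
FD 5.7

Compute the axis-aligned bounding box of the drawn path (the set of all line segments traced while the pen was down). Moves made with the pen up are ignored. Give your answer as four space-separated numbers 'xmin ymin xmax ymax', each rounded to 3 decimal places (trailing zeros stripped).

Answer: 0 -5.421 11.061 0

Derivation:
Executing turtle program step by step:
Start: pos=(0,0), heading=0, pen down
FD 9.3: (0,0) -> (9.3,0) [heading=0, draw]
REPEAT 6 [
  -- iteration 1/6 --
  LT 60: heading 0 -> 60
  LT 120: heading 60 -> 180
  RT 60: heading 180 -> 120
  LT 108: heading 120 -> 228
  -- iteration 2/6 --
  LT 60: heading 228 -> 288
  LT 120: heading 288 -> 48
  RT 60: heading 48 -> 348
  LT 108: heading 348 -> 96
  -- iteration 3/6 --
  LT 60: heading 96 -> 156
  LT 120: heading 156 -> 276
  RT 60: heading 276 -> 216
  LT 108: heading 216 -> 324
  -- iteration 4/6 --
  LT 60: heading 324 -> 24
  LT 120: heading 24 -> 144
  RT 60: heading 144 -> 84
  LT 108: heading 84 -> 192
  -- iteration 5/6 --
  LT 60: heading 192 -> 252
  LT 120: heading 252 -> 12
  RT 60: heading 12 -> 312
  LT 108: heading 312 -> 60
  -- iteration 6/6 --
  LT 60: heading 60 -> 120
  LT 120: heading 120 -> 240
  RT 60: heading 240 -> 180
  LT 108: heading 180 -> 288
]
FD 5.7: (9.3,0) -> (11.061,-5.421) [heading=288, draw]
Final: pos=(11.061,-5.421), heading=288, 2 segment(s) drawn

Segment endpoints: x in {0, 9.3, 11.061}, y in {-5.421, 0}
xmin=0, ymin=-5.421, xmax=11.061, ymax=0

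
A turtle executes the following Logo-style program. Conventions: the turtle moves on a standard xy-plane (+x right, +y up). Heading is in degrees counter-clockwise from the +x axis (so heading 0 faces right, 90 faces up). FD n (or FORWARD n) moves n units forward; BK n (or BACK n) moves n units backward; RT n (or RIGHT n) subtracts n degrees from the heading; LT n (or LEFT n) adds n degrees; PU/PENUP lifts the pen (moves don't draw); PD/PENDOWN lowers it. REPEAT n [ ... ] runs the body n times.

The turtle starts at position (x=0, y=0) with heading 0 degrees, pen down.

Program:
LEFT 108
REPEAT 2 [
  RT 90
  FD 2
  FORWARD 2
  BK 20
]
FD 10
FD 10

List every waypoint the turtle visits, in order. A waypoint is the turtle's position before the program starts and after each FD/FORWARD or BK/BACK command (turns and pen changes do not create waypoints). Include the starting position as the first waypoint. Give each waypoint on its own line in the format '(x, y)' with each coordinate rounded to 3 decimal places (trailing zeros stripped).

Executing turtle program step by step:
Start: pos=(0,0), heading=0, pen down
LT 108: heading 0 -> 108
REPEAT 2 [
  -- iteration 1/2 --
  RT 90: heading 108 -> 18
  FD 2: (0,0) -> (1.902,0.618) [heading=18, draw]
  FD 2: (1.902,0.618) -> (3.804,1.236) [heading=18, draw]
  BK 20: (3.804,1.236) -> (-15.217,-4.944) [heading=18, draw]
  -- iteration 2/2 --
  RT 90: heading 18 -> 288
  FD 2: (-15.217,-4.944) -> (-14.599,-6.846) [heading=288, draw]
  FD 2: (-14.599,-6.846) -> (-13.981,-8.748) [heading=288, draw]
  BK 20: (-13.981,-8.748) -> (-20.161,10.273) [heading=288, draw]
]
FD 10: (-20.161,10.273) -> (-17.071,0.762) [heading=288, draw]
FD 10: (-17.071,0.762) -> (-13.981,-8.748) [heading=288, draw]
Final: pos=(-13.981,-8.748), heading=288, 8 segment(s) drawn
Waypoints (9 total):
(0, 0)
(1.902, 0.618)
(3.804, 1.236)
(-15.217, -4.944)
(-14.599, -6.846)
(-13.981, -8.748)
(-20.161, 10.273)
(-17.071, 0.762)
(-13.981, -8.748)

Answer: (0, 0)
(1.902, 0.618)
(3.804, 1.236)
(-15.217, -4.944)
(-14.599, -6.846)
(-13.981, -8.748)
(-20.161, 10.273)
(-17.071, 0.762)
(-13.981, -8.748)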